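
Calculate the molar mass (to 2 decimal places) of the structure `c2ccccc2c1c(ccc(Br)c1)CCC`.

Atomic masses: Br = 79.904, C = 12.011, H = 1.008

275.19

Molecular formula: C15H15Br.
M = 1×79.904 + 15×12.011 + 15×1.008 = 275.19 g/mol.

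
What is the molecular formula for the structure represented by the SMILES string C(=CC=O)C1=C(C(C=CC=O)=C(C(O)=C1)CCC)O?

Heavy atoms from the SMILES: 15 C, 4 O.
Implicit hydrogens by atom environment:
  6 × C: 1 H each → 6
  5 × C (aromatic): no H
  2 × C: 2 H each → 4
  2 × O: 1 H each → 2
  2 × O: no H
  1 × C: 3 H
  1 × C (aromatic): 1 H
  Total hydrogens = 16.
Molecular formula: C15H16O4

C15H16O4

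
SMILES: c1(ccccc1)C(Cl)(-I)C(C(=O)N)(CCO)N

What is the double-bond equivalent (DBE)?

5

Molecular formula from the SMILES: C11H14ClIN2O2.
DoU = (2C + 2 + N − H − X)/2 = (2·11 + 2 + 2 − 14 − 2)/2 = 10/2 = 5.
(Structurally: 1 ring(s) + 4 π bond(s) = 5.)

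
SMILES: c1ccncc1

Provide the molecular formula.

C5H5N

Heavy atoms from the SMILES: 5 C, 1 N.
Implicit hydrogens by atom environment:
  5 × C (aromatic): 1 H each → 5
  1 × N (aromatic): no H
  Total hydrogens = 5.
Molecular formula: C5H5N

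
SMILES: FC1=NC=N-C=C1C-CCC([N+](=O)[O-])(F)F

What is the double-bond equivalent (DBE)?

Molecular formula from the SMILES: C8H8F3N3O2.
DoU = (2C + 2 + N − H − X)/2 = (2·8 + 2 + 3 − 8 − 3)/2 = 10/2 = 5.
(Structurally: 1 ring(s) + 4 π bond(s) = 5.)

5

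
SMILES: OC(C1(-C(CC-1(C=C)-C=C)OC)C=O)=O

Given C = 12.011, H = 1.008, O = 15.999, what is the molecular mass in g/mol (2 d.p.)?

210.23

Molecular formula: C11H14O4.
M = 11×12.011 + 14×1.008 + 4×15.999 = 210.23 g/mol.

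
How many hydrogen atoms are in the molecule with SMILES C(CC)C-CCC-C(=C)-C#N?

Hydrogens are implicit in SMILES; fill each atom to its normal valence:
  7 × C: 2 H each → 14
  2 × C: no H
  1 × C: 3 H
  1 × N: no H
  Total hydrogens = 17.

17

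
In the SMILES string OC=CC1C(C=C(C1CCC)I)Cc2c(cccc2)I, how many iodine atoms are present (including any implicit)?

The symbol for iodine appears 2 times in the SMILES.

2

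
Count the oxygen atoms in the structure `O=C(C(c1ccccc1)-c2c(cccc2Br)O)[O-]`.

3

The symbol for oxygen appears 3 times in the SMILES.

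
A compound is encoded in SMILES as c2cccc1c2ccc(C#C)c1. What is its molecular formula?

C12H8

Heavy atoms from the SMILES: 12 C.
Implicit hydrogens by atom environment:
  7 × C (aromatic): 1 H each → 7
  3 × C (aromatic): no H
  1 × C: 1 H
  1 × C: no H
  Total hydrogens = 8.
Molecular formula: C12H8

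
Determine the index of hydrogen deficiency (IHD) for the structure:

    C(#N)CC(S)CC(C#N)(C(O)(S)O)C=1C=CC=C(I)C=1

Molecular formula from the SMILES: C13H13IN2O2S2.
DoU = (2C + 2 + N − H − X)/2 = (2·13 + 2 + 2 − 13 − 1)/2 = 16/2 = 8.
(Structurally: 1 ring(s) + 7 π bond(s) = 8.)

8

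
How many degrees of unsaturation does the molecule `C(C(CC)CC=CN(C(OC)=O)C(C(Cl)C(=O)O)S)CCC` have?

Molecular formula from the SMILES: C15H26ClNO4S.
DoU = (2C + 2 + N − H − X)/2 = (2·15 + 2 + 1 − 26 − 1)/2 = 6/2 = 3.
(Structurally: 0 ring(s) + 3 π bond(s) = 3.)

3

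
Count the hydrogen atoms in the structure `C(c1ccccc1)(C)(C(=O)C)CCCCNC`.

23

Hydrogens are implicit in SMILES; fill each atom to its normal valence:
  5 × C (aromatic): 1 H each → 5
  4 × C: 2 H each → 8
  3 × C: 3 H each → 9
  2 × C: no H
  1 × C (aromatic): no H
  1 × N: 1 H
  1 × O: no H
  Total hydrogens = 23.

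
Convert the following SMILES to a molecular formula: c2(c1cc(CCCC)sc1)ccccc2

C14H16S

Heavy atoms from the SMILES: 14 C, 1 S.
Implicit hydrogens by atom environment:
  7 × C (aromatic): 1 H each → 7
  3 × C: 2 H each → 6
  3 × C (aromatic): no H
  1 × C: 3 H
  1 × S (aromatic): no H
  Total hydrogens = 16.
Molecular formula: C14H16S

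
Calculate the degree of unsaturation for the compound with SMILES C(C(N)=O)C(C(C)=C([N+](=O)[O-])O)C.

3

Molecular formula from the SMILES: C7H12N2O4.
DoU = (2C + 2 + N − H − X)/2 = (2·7 + 2 + 2 − 12 − 0)/2 = 6/2 = 3.
(Structurally: 0 ring(s) + 3 π bond(s) = 3.)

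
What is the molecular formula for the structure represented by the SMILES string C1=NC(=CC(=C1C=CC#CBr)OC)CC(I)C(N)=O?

Heavy atoms from the SMILES: 1 Br, 13 C, 1 I, 2 N, 2 O.
Implicit hydrogens by atom environment:
  3 × C: 1 H each → 3
  3 × C (aromatic): no H
  3 × C: no H
  2 × C (aromatic): 1 H each → 2
  2 × O: no H
  1 × Br: no H
  1 × C: 3 H
  1 × C: 2 H
  1 × I: no H
  1 × N: 2 H
  1 × N (aromatic): no H
  Total hydrogens = 12.
Molecular formula: C13H12BrIN2O2

C13H12BrIN2O2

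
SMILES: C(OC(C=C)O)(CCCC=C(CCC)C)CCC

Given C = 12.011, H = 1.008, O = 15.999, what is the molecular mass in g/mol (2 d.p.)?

254.41

Molecular formula: C16H30O2.
M = 16×12.011 + 30×1.008 + 2×15.999 = 254.41 g/mol.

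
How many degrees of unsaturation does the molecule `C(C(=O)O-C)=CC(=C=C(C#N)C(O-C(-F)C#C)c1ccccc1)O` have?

Molecular formula from the SMILES: C18H14FNO4.
DoU = (2C + 2 + N − H − X)/2 = (2·18 + 2 + 1 − 14 − 1)/2 = 24/2 = 12.
(Structurally: 1 ring(s) + 11 π bond(s) = 12.)

12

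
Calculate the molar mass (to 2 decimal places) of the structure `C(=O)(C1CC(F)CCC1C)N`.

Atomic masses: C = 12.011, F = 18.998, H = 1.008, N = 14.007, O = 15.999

159.20

Molecular formula: C8H14FNO.
M = 8×12.011 + 1×18.998 + 14×1.008 + 1×14.007 + 1×15.999 = 159.20 g/mol.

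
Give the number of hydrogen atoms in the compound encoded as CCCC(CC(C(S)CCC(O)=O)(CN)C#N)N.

Hydrogens are implicit in SMILES; fill each atom to its normal valence:
  6 × C: 2 H each → 12
  3 × C: no H
  2 × C: 1 H each → 2
  2 × N: 2 H each → 4
  1 × C: 3 H
  1 × N: no H
  1 × O: 1 H
  1 × O: no H
  1 × S: 1 H
  Total hydrogens = 23.

23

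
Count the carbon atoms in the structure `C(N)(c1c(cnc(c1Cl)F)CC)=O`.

The symbol for carbon appears 8 times in the SMILES. Lowercase c denotes aromatic carbon and counts toward C.

8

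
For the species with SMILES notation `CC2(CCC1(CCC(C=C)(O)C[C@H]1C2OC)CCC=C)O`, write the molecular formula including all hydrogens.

C18H30O3

Heavy atoms from the SMILES: 18 C, 3 O.
Implicit hydrogens by atom environment:
  9 × C: 2 H each → 18
  4 × C: 1 H each → 4
  3 × C: no H
  2 × C: 3 H each → 6
  2 × O: 1 H each → 2
  1 × O: no H
  Total hydrogens = 30.
Molecular formula: C18H30O3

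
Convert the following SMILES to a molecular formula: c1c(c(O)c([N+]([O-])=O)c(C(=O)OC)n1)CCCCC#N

C12H13N3O5

Heavy atoms from the SMILES: 12 C, 3 N, 5 O.
Implicit hydrogens by atom environment:
  4 × C: 2 H each → 8
  4 × C (aromatic): no H
  3 × O: no H
  2 × C: no H
  1 × C: 3 H
  1 × C (aromatic): 1 H
  1 × N (aromatic): no H
  1 × N (charge +1): no H
  1 × N: no H
  1 × O: 1 H
  1 × O (charge -1): no H
  Total hydrogens = 13.
Molecular formula: C12H13N3O5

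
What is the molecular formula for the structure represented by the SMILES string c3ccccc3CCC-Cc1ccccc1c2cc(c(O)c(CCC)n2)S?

Heavy atoms from the SMILES: 24 C, 1 N, 1 O, 1 S.
Implicit hydrogens by atom environment:
  10 × C (aromatic): 1 H each → 10
  7 × C (aromatic): no H
  6 × C: 2 H each → 12
  1 × C: 3 H
  1 × N (aromatic): no H
  1 × O: 1 H
  1 × S: 1 H
  Total hydrogens = 27.
Molecular formula: C24H27NOS

C24H27NOS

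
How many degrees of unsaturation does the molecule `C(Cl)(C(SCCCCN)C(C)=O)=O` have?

Molecular formula from the SMILES: C8H14ClNO2S.
DoU = (2C + 2 + N − H − X)/2 = (2·8 + 2 + 1 − 14 − 1)/2 = 4/2 = 2.
(Structurally: 0 ring(s) + 2 π bond(s) = 2.)

2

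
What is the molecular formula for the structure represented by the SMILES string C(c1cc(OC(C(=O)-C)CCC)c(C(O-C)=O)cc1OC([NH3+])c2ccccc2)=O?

Heavy atoms from the SMILES: 22 C, 1 N, 6 O.
Implicit hydrogens by atom environment:
  7 × C (aromatic): 1 H each → 7
  6 × O: no H
  5 × C (aromatic): no H
  3 × C: 3 H each → 9
  3 × C: 1 H each → 3
  2 × C: 2 H each → 4
  2 × C: no H
  1 × N (charge +1): 3 H
  Total hydrogens = 26.
Net charge +1.
Molecular formula: C22H26NO6+

C22H26NO6+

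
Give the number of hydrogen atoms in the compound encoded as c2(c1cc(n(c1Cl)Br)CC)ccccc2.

11

Hydrogens are implicit in SMILES; fill each atom to its normal valence:
  6 × C (aromatic): 1 H each → 6
  4 × C (aromatic): no H
  1 × Br: no H
  1 × C: 3 H
  1 × C: 2 H
  1 × Cl: no H
  1 × N (aromatic): no H
  Total hydrogens = 11.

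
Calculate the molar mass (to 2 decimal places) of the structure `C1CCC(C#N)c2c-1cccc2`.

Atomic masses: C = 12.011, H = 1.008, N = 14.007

Molecular formula: C11H11N.
M = 11×12.011 + 11×1.008 + 1×14.007 = 157.22 g/mol.

157.22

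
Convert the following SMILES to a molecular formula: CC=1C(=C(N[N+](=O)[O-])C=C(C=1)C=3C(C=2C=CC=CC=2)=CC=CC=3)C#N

C20H15N3O2

Heavy atoms from the SMILES: 20 C, 3 N, 2 O.
Implicit hydrogens by atom environment:
  11 × C (aromatic): 1 H each → 11
  7 × C (aromatic): no H
  1 × C: 3 H
  1 × C: no H
  1 × N: 1 H
  1 × N: no H
  1 × N (charge +1): no H
  1 × O: no H
  1 × O (charge -1): no H
  Total hydrogens = 15.
Molecular formula: C20H15N3O2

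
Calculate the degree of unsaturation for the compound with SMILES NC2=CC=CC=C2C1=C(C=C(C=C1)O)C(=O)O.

Molecular formula from the SMILES: C13H11NO3.
DoU = (2C + 2 + N − H − X)/2 = (2·13 + 2 + 1 − 11 − 0)/2 = 18/2 = 9.
(Structurally: 2 ring(s) + 7 π bond(s) = 9.)

9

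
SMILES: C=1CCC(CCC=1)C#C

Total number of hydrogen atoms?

12

Hydrogens are implicit in SMILES; fill each atom to its normal valence:
  4 × C: 2 H each → 8
  4 × C: 1 H each → 4
  1 × C: no H
  Total hydrogens = 12.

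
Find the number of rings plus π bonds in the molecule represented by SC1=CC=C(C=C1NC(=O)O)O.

Molecular formula from the SMILES: C7H7NO3S.
DoU = (2C + 2 + N − H − X)/2 = (2·7 + 2 + 1 − 7 − 0)/2 = 10/2 = 5.
(Structurally: 1 ring(s) + 4 π bond(s) = 5.)

5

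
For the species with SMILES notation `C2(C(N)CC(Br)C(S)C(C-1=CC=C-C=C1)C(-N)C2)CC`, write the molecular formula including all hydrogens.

Heavy atoms from the SMILES: 1 Br, 16 C, 2 N, 1 S.
Implicit hydrogens by atom environment:
  6 × C: 1 H each → 6
  5 × C (aromatic): 1 H each → 5
  3 × C: 2 H each → 6
  2 × N: 2 H each → 4
  1 × Br: no H
  1 × C: 3 H
  1 × C (aromatic): no H
  1 × S: 1 H
  Total hydrogens = 25.
Molecular formula: C16H25BrN2S

C16H25BrN2S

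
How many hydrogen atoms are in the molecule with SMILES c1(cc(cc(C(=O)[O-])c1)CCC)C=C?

13

Hydrogens are implicit in SMILES; fill each atom to its normal valence:
  3 × C: 2 H each → 6
  3 × C (aromatic): 1 H each → 3
  3 × C (aromatic): no H
  1 × C: 3 H
  1 × C: 1 H
  1 × C: no H
  1 × O: no H
  1 × O (charge -1): no H
  Total hydrogens = 13.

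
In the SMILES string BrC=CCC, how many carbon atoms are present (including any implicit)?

4

The symbol for carbon appears 4 times in the SMILES.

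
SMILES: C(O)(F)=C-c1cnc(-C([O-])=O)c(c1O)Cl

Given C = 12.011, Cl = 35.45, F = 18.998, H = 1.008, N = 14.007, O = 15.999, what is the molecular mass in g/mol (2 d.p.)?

232.57

Molecular formula: C8H4ClFNO4-.
M = 8×12.011 + 1×35.45 + 1×18.998 + 4×1.008 + 1×14.007 + 4×15.999 = 232.57 g/mol.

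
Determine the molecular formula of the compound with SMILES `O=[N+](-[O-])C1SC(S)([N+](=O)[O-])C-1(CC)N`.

C5H9N3O4S2

Heavy atoms from the SMILES: 5 C, 3 N, 4 O, 2 S.
Implicit hydrogens by atom environment:
  2 × C: no H
  2 × N (charge +1): no H
  2 × O: no H
  2 × O (charge -1): no H
  1 × C: 3 H
  1 × C: 2 H
  1 × C: 1 H
  1 × N: 2 H
  1 × S: 1 H
  1 × S: no H
  Total hydrogens = 9.
Molecular formula: C5H9N3O4S2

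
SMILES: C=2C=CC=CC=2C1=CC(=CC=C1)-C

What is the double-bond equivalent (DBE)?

8

Molecular formula from the SMILES: C13H12.
DoU = (2C + 2 + N − H − X)/2 = (2·13 + 2 + 0 − 12 − 0)/2 = 16/2 = 8.
(Structurally: 2 ring(s) + 6 π bond(s) = 8.)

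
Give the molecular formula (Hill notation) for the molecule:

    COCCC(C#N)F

Heavy atoms from the SMILES: 5 C, 1 F, 1 N, 1 O.
Implicit hydrogens by atom environment:
  2 × C: 2 H each → 4
  1 × C: 3 H
  1 × C: 1 H
  1 × C: no H
  1 × F: no H
  1 × N: no H
  1 × O: no H
  Total hydrogens = 8.
Molecular formula: C5H8FNO

C5H8FNO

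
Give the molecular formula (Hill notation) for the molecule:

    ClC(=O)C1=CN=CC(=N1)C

C6H5ClN2O

Heavy atoms from the SMILES: 6 C, 1 Cl, 2 N, 1 O.
Implicit hydrogens by atom environment:
  2 × C (aromatic): 1 H each → 2
  2 × C (aromatic): no H
  2 × N (aromatic): no H
  1 × C: 3 H
  1 × C: no H
  1 × Cl: no H
  1 × O: no H
  Total hydrogens = 5.
Molecular formula: C6H5ClN2O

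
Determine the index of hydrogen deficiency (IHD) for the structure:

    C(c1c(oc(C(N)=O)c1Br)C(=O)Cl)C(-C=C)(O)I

6

Molecular formula from the SMILES: C10H8BrClINO4.
DoU = (2C + 2 + N − H − X)/2 = (2·10 + 2 + 1 − 8 − 3)/2 = 12/2 = 6.
(Structurally: 1 ring(s) + 5 π bond(s) = 6.)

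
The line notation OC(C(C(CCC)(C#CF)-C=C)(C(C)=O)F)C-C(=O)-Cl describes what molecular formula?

Heavy atoms from the SMILES: 14 C, 1 Cl, 2 F, 3 O.
Implicit hydrogens by atom environment:
  6 × C: no H
  4 × C: 2 H each → 8
  2 × C: 3 H each → 6
  2 × C: 1 H each → 2
  2 × F: no H
  2 × O: no H
  1 × Cl: no H
  1 × O: 1 H
  Total hydrogens = 17.
Molecular formula: C14H17ClF2O3

C14H17ClF2O3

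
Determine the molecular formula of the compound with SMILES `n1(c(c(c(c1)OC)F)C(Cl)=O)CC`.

Heavy atoms from the SMILES: 8 C, 1 Cl, 1 F, 1 N, 2 O.
Implicit hydrogens by atom environment:
  3 × C (aromatic): no H
  2 × C: 3 H each → 6
  2 × O: no H
  1 × C: 2 H
  1 × C (aromatic): 1 H
  1 × C: no H
  1 × Cl: no H
  1 × F: no H
  1 × N (aromatic): no H
  Total hydrogens = 9.
Molecular formula: C8H9ClFNO2

C8H9ClFNO2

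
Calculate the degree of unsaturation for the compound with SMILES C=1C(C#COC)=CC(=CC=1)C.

Molecular formula from the SMILES: C10H10O.
DoU = (2C + 2 + N − H − X)/2 = (2·10 + 2 + 0 − 10 − 0)/2 = 12/2 = 6.
(Structurally: 1 ring(s) + 5 π bond(s) = 6.)

6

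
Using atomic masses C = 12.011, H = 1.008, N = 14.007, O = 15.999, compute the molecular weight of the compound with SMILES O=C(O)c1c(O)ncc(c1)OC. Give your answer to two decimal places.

Molecular formula: C7H7NO4.
M = 7×12.011 + 7×1.008 + 1×14.007 + 4×15.999 = 169.14 g/mol.

169.14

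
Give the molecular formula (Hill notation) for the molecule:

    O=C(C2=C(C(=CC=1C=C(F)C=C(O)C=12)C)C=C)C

Heavy atoms from the SMILES: 15 C, 1 F, 2 O.
Implicit hydrogens by atom environment:
  7 × C (aromatic): no H
  3 × C (aromatic): 1 H each → 3
  2 × C: 3 H each → 6
  1 × C: 2 H
  1 × C: 1 H
  1 × C: no H
  1 × F: no H
  1 × O: 1 H
  1 × O: no H
  Total hydrogens = 13.
Molecular formula: C15H13FO2

C15H13FO2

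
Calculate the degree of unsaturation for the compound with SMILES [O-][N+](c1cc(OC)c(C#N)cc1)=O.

Molecular formula from the SMILES: C8H6N2O3.
DoU = (2C + 2 + N − H − X)/2 = (2·8 + 2 + 2 − 6 − 0)/2 = 14/2 = 7.
(Structurally: 1 ring(s) + 6 π bond(s) = 7.)

7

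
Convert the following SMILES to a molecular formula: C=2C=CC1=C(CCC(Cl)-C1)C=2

Heavy atoms from the SMILES: 10 C, 1 Cl.
Implicit hydrogens by atom environment:
  4 × C (aromatic): 1 H each → 4
  3 × C: 2 H each → 6
  2 × C (aromatic): no H
  1 × C: 1 H
  1 × Cl: no H
  Total hydrogens = 11.
Molecular formula: C10H11Cl

C10H11Cl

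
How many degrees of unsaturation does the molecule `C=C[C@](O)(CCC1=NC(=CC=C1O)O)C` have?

5

Molecular formula from the SMILES: C11H15NO3.
DoU = (2C + 2 + N − H − X)/2 = (2·11 + 2 + 1 − 15 − 0)/2 = 10/2 = 5.
(Structurally: 1 ring(s) + 4 π bond(s) = 5.)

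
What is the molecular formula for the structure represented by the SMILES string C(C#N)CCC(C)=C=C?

C8H11N

Heavy atoms from the SMILES: 8 C, 1 N.
Implicit hydrogens by atom environment:
  4 × C: 2 H each → 8
  3 × C: no H
  1 × C: 3 H
  1 × N: no H
  Total hydrogens = 11.
Molecular formula: C8H11N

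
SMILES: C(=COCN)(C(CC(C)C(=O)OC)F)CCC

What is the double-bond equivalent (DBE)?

Molecular formula from the SMILES: C12H22FNO3.
DoU = (2C + 2 + N − H − X)/2 = (2·12 + 2 + 1 − 22 − 1)/2 = 4/2 = 2.
(Structurally: 0 ring(s) + 2 π bond(s) = 2.)

2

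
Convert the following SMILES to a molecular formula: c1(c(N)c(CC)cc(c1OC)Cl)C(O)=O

C10H12ClNO3

Heavy atoms from the SMILES: 10 C, 1 Cl, 1 N, 3 O.
Implicit hydrogens by atom environment:
  5 × C (aromatic): no H
  2 × C: 3 H each → 6
  2 × O: no H
  1 × C: 2 H
  1 × C (aromatic): 1 H
  1 × C: no H
  1 × Cl: no H
  1 × N: 2 H
  1 × O: 1 H
  Total hydrogens = 12.
Molecular formula: C10H12ClNO3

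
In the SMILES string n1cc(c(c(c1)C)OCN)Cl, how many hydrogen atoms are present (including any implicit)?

Hydrogens are implicit in SMILES; fill each atom to its normal valence:
  3 × C (aromatic): no H
  2 × C (aromatic): 1 H each → 2
  1 × C: 3 H
  1 × C: 2 H
  1 × Cl: no H
  1 × N: 2 H
  1 × N (aromatic): no H
  1 × O: no H
  Total hydrogens = 9.

9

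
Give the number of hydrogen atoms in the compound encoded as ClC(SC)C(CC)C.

13

Hydrogens are implicit in SMILES; fill each atom to its normal valence:
  3 × C: 3 H each → 9
  2 × C: 1 H each → 2
  1 × C: 2 H
  1 × Cl: no H
  1 × S: no H
  Total hydrogens = 13.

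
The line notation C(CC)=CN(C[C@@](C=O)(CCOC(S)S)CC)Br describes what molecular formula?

Heavy atoms from the SMILES: 1 Br, 12 C, 1 N, 2 O, 2 S.
Implicit hydrogens by atom environment:
  5 × C: 2 H each → 10
  4 × C: 1 H each → 4
  2 × C: 3 H each → 6
  2 × O: no H
  2 × S: 1 H each → 2
  1 × Br: no H
  1 × C: no H
  1 × N: no H
  Total hydrogens = 22.
Molecular formula: C12H22BrNO2S2

C12H22BrNO2S2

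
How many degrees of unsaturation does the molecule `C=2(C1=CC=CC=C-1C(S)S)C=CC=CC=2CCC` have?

8

Molecular formula from the SMILES: C16H18S2.
DoU = (2C + 2 + N − H − X)/2 = (2·16 + 2 + 0 − 18 − 0)/2 = 16/2 = 8.
(Structurally: 2 ring(s) + 6 π bond(s) = 8.)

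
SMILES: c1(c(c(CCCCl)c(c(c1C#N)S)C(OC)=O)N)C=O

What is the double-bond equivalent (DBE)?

Molecular formula from the SMILES: C13H13ClN2O3S.
DoU = (2C + 2 + N − H − X)/2 = (2·13 + 2 + 2 − 13 − 1)/2 = 16/2 = 8.
(Structurally: 1 ring(s) + 7 π bond(s) = 8.)

8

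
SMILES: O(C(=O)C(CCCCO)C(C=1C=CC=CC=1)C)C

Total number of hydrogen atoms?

22

Hydrogens are implicit in SMILES; fill each atom to its normal valence:
  5 × C (aromatic): 1 H each → 5
  4 × C: 2 H each → 8
  2 × C: 3 H each → 6
  2 × C: 1 H each → 2
  2 × O: no H
  1 × C: no H
  1 × C (aromatic): no H
  1 × O: 1 H
  Total hydrogens = 22.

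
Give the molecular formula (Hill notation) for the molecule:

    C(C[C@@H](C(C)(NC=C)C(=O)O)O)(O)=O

Heavy atoms from the SMILES: 8 C, 1 N, 5 O.
Implicit hydrogens by atom environment:
  3 × C: no H
  3 × O: 1 H each → 3
  2 × C: 2 H each → 4
  2 × C: 1 H each → 2
  2 × O: no H
  1 × C: 3 H
  1 × N: 1 H
  Total hydrogens = 13.
Molecular formula: C8H13NO5

C8H13NO5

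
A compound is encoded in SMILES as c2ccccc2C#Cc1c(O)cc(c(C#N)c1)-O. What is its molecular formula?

Heavy atoms from the SMILES: 15 C, 1 N, 2 O.
Implicit hydrogens by atom environment:
  7 × C (aromatic): 1 H each → 7
  5 × C (aromatic): no H
  3 × C: no H
  2 × O: 1 H each → 2
  1 × N: no H
  Total hydrogens = 9.
Molecular formula: C15H9NO2

C15H9NO2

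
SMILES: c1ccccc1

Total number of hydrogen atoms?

6

Hydrogens are implicit in SMILES; fill each atom to its normal valence:
  6 × C (aromatic): 1 H each → 6
  Total hydrogens = 6.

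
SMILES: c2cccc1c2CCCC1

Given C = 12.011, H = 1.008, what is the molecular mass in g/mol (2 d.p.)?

Molecular formula: C10H12.
M = 10×12.011 + 12×1.008 = 132.21 g/mol.

132.21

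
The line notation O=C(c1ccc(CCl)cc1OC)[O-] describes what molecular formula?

Heavy atoms from the SMILES: 9 C, 1 Cl, 3 O.
Implicit hydrogens by atom environment:
  3 × C (aromatic): 1 H each → 3
  3 × C (aromatic): no H
  2 × O: no H
  1 × C: 3 H
  1 × C: 2 H
  1 × C: no H
  1 × Cl: no H
  1 × O (charge -1): no H
  Total hydrogens = 8.
Net charge -1.
Molecular formula: C9H8ClO3-

C9H8ClO3-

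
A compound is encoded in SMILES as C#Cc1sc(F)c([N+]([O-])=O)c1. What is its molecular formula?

Heavy atoms from the SMILES: 6 C, 1 F, 1 N, 2 O, 1 S.
Implicit hydrogens by atom environment:
  3 × C (aromatic): no H
  1 × C (aromatic): 1 H
  1 × C: 1 H
  1 × C: no H
  1 × F: no H
  1 × N (charge +1): no H
  1 × O: no H
  1 × O (charge -1): no H
  1 × S (aromatic): no H
  Total hydrogens = 2.
Molecular formula: C6H2FNO2S

C6H2FNO2S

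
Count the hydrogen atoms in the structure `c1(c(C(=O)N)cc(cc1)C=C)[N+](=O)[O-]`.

8

Hydrogens are implicit in SMILES; fill each atom to its normal valence:
  3 × C (aromatic): 1 H each → 3
  3 × C (aromatic): no H
  2 × O: no H
  1 × C: 2 H
  1 × C: 1 H
  1 × C: no H
  1 × N: 2 H
  1 × N (charge +1): no H
  1 × O (charge -1): no H
  Total hydrogens = 8.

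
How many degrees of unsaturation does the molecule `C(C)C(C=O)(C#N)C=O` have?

4

Molecular formula from the SMILES: C6H7NO2.
DoU = (2C + 2 + N − H − X)/2 = (2·6 + 2 + 1 − 7 − 0)/2 = 8/2 = 4.
(Structurally: 0 ring(s) + 4 π bond(s) = 4.)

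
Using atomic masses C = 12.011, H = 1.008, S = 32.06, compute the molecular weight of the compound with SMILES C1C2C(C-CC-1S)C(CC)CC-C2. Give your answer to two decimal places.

198.37

Molecular formula: C12H22S.
M = 12×12.011 + 22×1.008 + 1×32.06 = 198.37 g/mol.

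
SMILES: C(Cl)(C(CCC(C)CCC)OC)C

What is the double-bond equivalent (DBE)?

Molecular formula from the SMILES: C11H23ClO.
DoU = (2C + 2 + N − H − X)/2 = (2·11 + 2 + 0 − 23 − 1)/2 = 0/2 = 0.
(Structurally: 0 ring(s) + 0 π bond(s) = 0.)

0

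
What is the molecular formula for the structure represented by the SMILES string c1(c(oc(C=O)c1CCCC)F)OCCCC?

Heavy atoms from the SMILES: 13 C, 1 F, 3 O.
Implicit hydrogens by atom environment:
  6 × C: 2 H each → 12
  4 × C (aromatic): no H
  2 × C: 3 H each → 6
  2 × O: no H
  1 × C: 1 H
  1 × F: no H
  1 × O (aromatic): no H
  Total hydrogens = 19.
Molecular formula: C13H19FO3

C13H19FO3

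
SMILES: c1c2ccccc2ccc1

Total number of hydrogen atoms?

Hydrogens are implicit in SMILES; fill each atom to its normal valence:
  8 × C (aromatic): 1 H each → 8
  2 × C (aromatic): no H
  Total hydrogens = 8.

8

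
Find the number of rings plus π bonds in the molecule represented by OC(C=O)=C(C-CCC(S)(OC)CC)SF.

Molecular formula from the SMILES: C10H17FO3S2.
DoU = (2C + 2 + N − H − X)/2 = (2·10 + 2 + 0 − 17 − 1)/2 = 4/2 = 2.
(Structurally: 0 ring(s) + 2 π bond(s) = 2.)

2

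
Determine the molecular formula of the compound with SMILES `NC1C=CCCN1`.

C5H10N2

Heavy atoms from the SMILES: 5 C, 2 N.
Implicit hydrogens by atom environment:
  3 × C: 1 H each → 3
  2 × C: 2 H each → 4
  1 × N: 2 H
  1 × N: 1 H
  Total hydrogens = 10.
Molecular formula: C5H10N2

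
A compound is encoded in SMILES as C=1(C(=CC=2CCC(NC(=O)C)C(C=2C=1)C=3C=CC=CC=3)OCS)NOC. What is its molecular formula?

Heavy atoms from the SMILES: 20 C, 2 N, 3 O, 1 S.
Implicit hydrogens by atom environment:
  7 × C (aromatic): 1 H each → 7
  5 × C (aromatic): no H
  3 × C: 2 H each → 6
  3 × O: no H
  2 × C: 3 H each → 6
  2 × C: 1 H each → 2
  2 × N: 1 H each → 2
  1 × C: no H
  1 × S: 1 H
  Total hydrogens = 24.
Molecular formula: C20H24N2O3S

C20H24N2O3S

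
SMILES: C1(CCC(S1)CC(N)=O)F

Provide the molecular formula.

C6H10FNOS

Heavy atoms from the SMILES: 6 C, 1 F, 1 N, 1 O, 1 S.
Implicit hydrogens by atom environment:
  3 × C: 2 H each → 6
  2 × C: 1 H each → 2
  1 × C: no H
  1 × F: no H
  1 × N: 2 H
  1 × O: no H
  1 × S: no H
  Total hydrogens = 10.
Molecular formula: C6H10FNOS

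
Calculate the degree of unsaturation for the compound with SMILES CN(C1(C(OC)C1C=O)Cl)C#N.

Molecular formula from the SMILES: C7H9ClN2O2.
DoU = (2C + 2 + N − H − X)/2 = (2·7 + 2 + 2 − 9 − 1)/2 = 8/2 = 4.
(Structurally: 1 ring(s) + 3 π bond(s) = 4.)

4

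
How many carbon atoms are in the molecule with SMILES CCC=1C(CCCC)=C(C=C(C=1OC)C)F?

14

The symbol for carbon appears 14 times in the SMILES.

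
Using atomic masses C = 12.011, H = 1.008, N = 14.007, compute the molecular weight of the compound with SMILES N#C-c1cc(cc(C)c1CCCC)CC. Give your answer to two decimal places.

201.31

Molecular formula: C14H19N.
M = 14×12.011 + 19×1.008 + 1×14.007 = 201.31 g/mol.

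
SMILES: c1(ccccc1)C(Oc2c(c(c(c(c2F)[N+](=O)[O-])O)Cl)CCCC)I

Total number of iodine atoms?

1

The symbol for iodine appears 1 time in the SMILES.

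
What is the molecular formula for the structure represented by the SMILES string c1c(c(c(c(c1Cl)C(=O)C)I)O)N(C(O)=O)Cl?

Heavy atoms from the SMILES: 9 C, 2 Cl, 1 I, 1 N, 4 O.
Implicit hydrogens by atom environment:
  5 × C (aromatic): no H
  2 × C: no H
  2 × Cl: no H
  2 × O: 1 H each → 2
  2 × O: no H
  1 × C: 3 H
  1 × C (aromatic): 1 H
  1 × I: no H
  1 × N: no H
  Total hydrogens = 6.
Molecular formula: C9H6Cl2INO4

C9H6Cl2INO4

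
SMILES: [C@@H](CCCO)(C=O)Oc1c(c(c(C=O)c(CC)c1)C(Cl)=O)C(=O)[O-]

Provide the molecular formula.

C16H16ClO7-

Heavy atoms from the SMILES: 16 C, 1 Cl, 7 O.
Implicit hydrogens by atom environment:
  5 × C (aromatic): no H
  5 × O: no H
  4 × C: 2 H each → 8
  3 × C: 1 H each → 3
  2 × C: no H
  1 × C: 3 H
  1 × C (aromatic): 1 H
  1 × Cl: no H
  1 × O: 1 H
  1 × O (charge -1): no H
  Total hydrogens = 16.
Net charge -1.
Molecular formula: C16H16ClO7-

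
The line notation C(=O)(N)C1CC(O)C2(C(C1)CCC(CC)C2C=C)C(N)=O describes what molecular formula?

C16H26N2O3

Heavy atoms from the SMILES: 16 C, 2 N, 3 O.
Implicit hydrogens by atom environment:
  6 × C: 2 H each → 12
  6 × C: 1 H each → 6
  3 × C: no H
  2 × N: 2 H each → 4
  2 × O: no H
  1 × C: 3 H
  1 × O: 1 H
  Total hydrogens = 26.
Molecular formula: C16H26N2O3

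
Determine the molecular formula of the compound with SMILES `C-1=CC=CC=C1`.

C6H6

Heavy atoms from the SMILES: 6 C.
Implicit hydrogens by atom environment:
  6 × C (aromatic): 1 H each → 6
  Total hydrogens = 6.
Molecular formula: C6H6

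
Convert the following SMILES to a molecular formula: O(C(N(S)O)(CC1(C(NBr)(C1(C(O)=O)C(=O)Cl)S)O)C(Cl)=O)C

Heavy atoms from the SMILES: 1 Br, 9 C, 2 Cl, 2 N, 7 O, 2 S.
Implicit hydrogens by atom environment:
  7 × C: no H
  4 × O: no H
  3 × O: 1 H each → 3
  2 × Cl: no H
  2 × S: 1 H each → 2
  1 × Br: no H
  1 × C: 3 H
  1 × C: 2 H
  1 × N: 1 H
  1 × N: no H
  Total hydrogens = 11.
Molecular formula: C9H11BrCl2N2O7S2

C9H11BrCl2N2O7S2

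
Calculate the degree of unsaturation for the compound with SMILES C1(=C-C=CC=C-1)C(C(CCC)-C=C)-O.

5

Molecular formula from the SMILES: C13H18O.
DoU = (2C + 2 + N − H − X)/2 = (2·13 + 2 + 0 − 18 − 0)/2 = 10/2 = 5.
(Structurally: 1 ring(s) + 4 π bond(s) = 5.)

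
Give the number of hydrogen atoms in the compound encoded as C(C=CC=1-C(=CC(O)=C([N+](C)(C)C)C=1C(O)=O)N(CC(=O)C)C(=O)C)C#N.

24

Hydrogens are implicit in SMILES; fill each atom to its normal valence:
  5 × C: 3 H each → 15
  5 × C (aromatic): no H
  4 × C: no H
  3 × O: no H
  2 × C: 2 H each → 4
  2 × C: 1 H each → 2
  2 × N: no H
  2 × O: 1 H each → 2
  1 × C (aromatic): 1 H
  1 × N (charge +1): no H
  Total hydrogens = 24.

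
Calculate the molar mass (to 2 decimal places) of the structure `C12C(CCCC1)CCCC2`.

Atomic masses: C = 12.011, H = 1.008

Molecular formula: C10H18.
M = 10×12.011 + 18×1.008 = 138.25 g/mol.

138.25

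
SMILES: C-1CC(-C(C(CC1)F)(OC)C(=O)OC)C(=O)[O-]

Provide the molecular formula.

Heavy atoms from the SMILES: 11 C, 1 F, 5 O.
Implicit hydrogens by atom environment:
  4 × C: 2 H each → 8
  4 × O: no H
  3 × C: no H
  2 × C: 3 H each → 6
  2 × C: 1 H each → 2
  1 × F: no H
  1 × O (charge -1): no H
  Total hydrogens = 16.
Net charge -1.
Molecular formula: C11H16FO5-

C11H16FO5-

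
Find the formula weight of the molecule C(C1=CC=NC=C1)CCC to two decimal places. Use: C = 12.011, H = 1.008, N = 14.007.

135.21

Molecular formula: C9H13N.
M = 9×12.011 + 13×1.008 + 1×14.007 = 135.21 g/mol.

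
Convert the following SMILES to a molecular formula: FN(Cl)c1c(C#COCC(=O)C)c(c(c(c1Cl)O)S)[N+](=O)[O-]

Heavy atoms from the SMILES: 11 C, 2 Cl, 1 F, 2 N, 5 O, 1 S.
Implicit hydrogens by atom environment:
  6 × C (aromatic): no H
  3 × C: no H
  3 × O: no H
  2 × Cl: no H
  1 × C: 3 H
  1 × C: 2 H
  1 × F: no H
  1 × N: no H
  1 × N (charge +1): no H
  1 × O: 1 H
  1 × O (charge -1): no H
  1 × S: 1 H
  Total hydrogens = 7.
Molecular formula: C11H7Cl2FN2O5S

C11H7Cl2FN2O5S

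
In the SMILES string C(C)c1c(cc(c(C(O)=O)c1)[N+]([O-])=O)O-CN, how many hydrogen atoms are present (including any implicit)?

12

Hydrogens are implicit in SMILES; fill each atom to its normal valence:
  4 × C (aromatic): no H
  3 × O: no H
  2 × C: 2 H each → 4
  2 × C (aromatic): 1 H each → 2
  1 × C: 3 H
  1 × C: no H
  1 × N: 2 H
  1 × N (charge +1): no H
  1 × O: 1 H
  1 × O (charge -1): no H
  Total hydrogens = 12.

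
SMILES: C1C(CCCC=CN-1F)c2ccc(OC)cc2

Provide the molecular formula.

Heavy atoms from the SMILES: 14 C, 1 F, 1 N, 1 O.
Implicit hydrogens by atom environment:
  4 × C: 2 H each → 8
  4 × C (aromatic): 1 H each → 4
  3 × C: 1 H each → 3
  2 × C (aromatic): no H
  1 × C: 3 H
  1 × F: no H
  1 × N: no H
  1 × O: no H
  Total hydrogens = 18.
Molecular formula: C14H18FNO

C14H18FNO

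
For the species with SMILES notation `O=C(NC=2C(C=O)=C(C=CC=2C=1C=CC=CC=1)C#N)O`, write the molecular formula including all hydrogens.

C15H10N2O3

Heavy atoms from the SMILES: 15 C, 2 N, 3 O.
Implicit hydrogens by atom environment:
  7 × C (aromatic): 1 H each → 7
  5 × C (aromatic): no H
  2 × C: no H
  2 × O: no H
  1 × C: 1 H
  1 × N: 1 H
  1 × N: no H
  1 × O: 1 H
  Total hydrogens = 10.
Molecular formula: C15H10N2O3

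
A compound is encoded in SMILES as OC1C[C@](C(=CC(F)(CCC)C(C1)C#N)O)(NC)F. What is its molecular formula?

C13H20F2N2O2

Heavy atoms from the SMILES: 13 C, 2 F, 2 N, 2 O.
Implicit hydrogens by atom environment:
  4 × C: 2 H each → 8
  4 × C: no H
  3 × C: 1 H each → 3
  2 × C: 3 H each → 6
  2 × F: no H
  2 × O: 1 H each → 2
  1 × N: 1 H
  1 × N: no H
  Total hydrogens = 20.
Molecular formula: C13H20F2N2O2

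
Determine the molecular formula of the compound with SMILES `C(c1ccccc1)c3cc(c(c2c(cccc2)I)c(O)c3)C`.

C20H17IO

Heavy atoms from the SMILES: 20 C, 1 I, 1 O.
Implicit hydrogens by atom environment:
  11 × C (aromatic): 1 H each → 11
  7 × C (aromatic): no H
  1 × C: 3 H
  1 × C: 2 H
  1 × I: no H
  1 × O: 1 H
  Total hydrogens = 17.
Molecular formula: C20H17IO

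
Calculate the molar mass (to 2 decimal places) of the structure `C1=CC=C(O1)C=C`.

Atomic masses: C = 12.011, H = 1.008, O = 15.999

Molecular formula: C6H6O.
M = 6×12.011 + 6×1.008 + 1×15.999 = 94.11 g/mol.

94.11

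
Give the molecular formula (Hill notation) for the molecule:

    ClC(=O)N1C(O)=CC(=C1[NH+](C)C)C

Heavy atoms from the SMILES: 8 C, 1 Cl, 2 N, 2 O.
Implicit hydrogens by atom environment:
  3 × C: 3 H each → 9
  3 × C (aromatic): no H
  1 × C (aromatic): 1 H
  1 × C: no H
  1 × Cl: no H
  1 × N (charge +1): 1 H
  1 × N (aromatic): no H
  1 × O: 1 H
  1 × O: no H
  Total hydrogens = 12.
Net charge +1.
Molecular formula: C8H12ClN2O2+

C8H12ClN2O2+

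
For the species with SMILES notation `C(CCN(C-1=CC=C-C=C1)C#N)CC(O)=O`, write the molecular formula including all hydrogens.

Heavy atoms from the SMILES: 12 C, 2 N, 2 O.
Implicit hydrogens by atom environment:
  5 × C (aromatic): 1 H each → 5
  4 × C: 2 H each → 8
  2 × C: no H
  2 × N: no H
  1 × C (aromatic): no H
  1 × O: 1 H
  1 × O: no H
  Total hydrogens = 14.
Molecular formula: C12H14N2O2

C12H14N2O2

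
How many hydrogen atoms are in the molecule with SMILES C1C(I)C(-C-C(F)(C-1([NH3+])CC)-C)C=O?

Hydrogens are implicit in SMILES; fill each atom to its normal valence:
  3 × C: 2 H each → 6
  3 × C: 1 H each → 3
  2 × C: 3 H each → 6
  2 × C: no H
  1 × F: no H
  1 × I: no H
  1 × N (charge +1): 3 H
  1 × O: no H
  Total hydrogens = 18.

18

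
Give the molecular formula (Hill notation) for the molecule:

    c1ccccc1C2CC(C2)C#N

C11H11N

Heavy atoms from the SMILES: 11 C, 1 N.
Implicit hydrogens by atom environment:
  5 × C (aromatic): 1 H each → 5
  2 × C: 2 H each → 4
  2 × C: 1 H each → 2
  1 × C: no H
  1 × C (aromatic): no H
  1 × N: no H
  Total hydrogens = 11.
Molecular formula: C11H11N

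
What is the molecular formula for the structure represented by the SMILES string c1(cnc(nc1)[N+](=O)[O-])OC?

Heavy atoms from the SMILES: 5 C, 3 N, 3 O.
Implicit hydrogens by atom environment:
  2 × C (aromatic): 1 H each → 2
  2 × C (aromatic): no H
  2 × N (aromatic): no H
  2 × O: no H
  1 × C: 3 H
  1 × N (charge +1): no H
  1 × O (charge -1): no H
  Total hydrogens = 5.
Molecular formula: C5H5N3O3

C5H5N3O3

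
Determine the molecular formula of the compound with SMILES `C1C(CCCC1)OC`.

C7H14O

Heavy atoms from the SMILES: 7 C, 1 O.
Implicit hydrogens by atom environment:
  5 × C: 2 H each → 10
  1 × C: 3 H
  1 × C: 1 H
  1 × O: no H
  Total hydrogens = 14.
Molecular formula: C7H14O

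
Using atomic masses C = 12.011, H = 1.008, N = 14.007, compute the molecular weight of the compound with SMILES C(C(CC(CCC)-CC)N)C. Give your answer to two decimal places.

157.30

Molecular formula: C10H23N.
M = 10×12.011 + 23×1.008 + 1×14.007 = 157.30 g/mol.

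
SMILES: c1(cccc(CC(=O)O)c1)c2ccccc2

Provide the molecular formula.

Heavy atoms from the SMILES: 14 C, 2 O.
Implicit hydrogens by atom environment:
  9 × C (aromatic): 1 H each → 9
  3 × C (aromatic): no H
  1 × C: 2 H
  1 × C: no H
  1 × O: 1 H
  1 × O: no H
  Total hydrogens = 12.
Molecular formula: C14H12O2

C14H12O2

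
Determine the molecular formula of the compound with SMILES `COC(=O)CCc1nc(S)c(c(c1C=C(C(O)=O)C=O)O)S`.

Heavy atoms from the SMILES: 13 C, 1 N, 6 O, 2 S.
Implicit hydrogens by atom environment:
  5 × C (aromatic): no H
  4 × O: no H
  3 × C: no H
  2 × C: 2 H each → 4
  2 × C: 1 H each → 2
  2 × O: 1 H each → 2
  2 × S: 1 H each → 2
  1 × C: 3 H
  1 × N (aromatic): no H
  Total hydrogens = 13.
Molecular formula: C13H13NO6S2

C13H13NO6S2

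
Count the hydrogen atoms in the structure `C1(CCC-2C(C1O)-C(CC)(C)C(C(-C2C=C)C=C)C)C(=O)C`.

Hydrogens are implicit in SMILES; fill each atom to its normal valence:
  9 × C: 1 H each → 9
  5 × C: 2 H each → 10
  4 × C: 3 H each → 12
  2 × C: no H
  1 × O: 1 H
  1 × O: no H
  Total hydrogens = 32.

32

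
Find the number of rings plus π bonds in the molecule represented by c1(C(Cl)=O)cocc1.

4

Molecular formula from the SMILES: C5H3ClO2.
DoU = (2C + 2 + N − H − X)/2 = (2·5 + 2 + 0 − 3 − 1)/2 = 8/2 = 4.
(Structurally: 1 ring(s) + 3 π bond(s) = 4.)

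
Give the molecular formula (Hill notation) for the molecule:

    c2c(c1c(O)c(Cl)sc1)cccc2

C10H7ClOS

Heavy atoms from the SMILES: 10 C, 1 Cl, 1 O, 1 S.
Implicit hydrogens by atom environment:
  6 × C (aromatic): 1 H each → 6
  4 × C (aromatic): no H
  1 × Cl: no H
  1 × O: 1 H
  1 × S (aromatic): no H
  Total hydrogens = 7.
Molecular formula: C10H7ClOS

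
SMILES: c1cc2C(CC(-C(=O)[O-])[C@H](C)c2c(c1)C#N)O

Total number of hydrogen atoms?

Hydrogens are implicit in SMILES; fill each atom to its normal valence:
  3 × C (aromatic): 1 H each → 3
  3 × C: 1 H each → 3
  3 × C (aromatic): no H
  2 × C: no H
  1 × C: 3 H
  1 × C: 2 H
  1 × N: no H
  1 × O: 1 H
  1 × O: no H
  1 × O (charge -1): no H
  Total hydrogens = 12.

12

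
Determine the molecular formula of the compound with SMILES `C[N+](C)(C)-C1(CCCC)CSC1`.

C10H22NS+

Heavy atoms from the SMILES: 10 C, 1 N, 1 S.
Implicit hydrogens by atom environment:
  5 × C: 2 H each → 10
  4 × C: 3 H each → 12
  1 × C: no H
  1 × N (charge +1): no H
  1 × S: no H
  Total hydrogens = 22.
Net charge +1.
Molecular formula: C10H22NS+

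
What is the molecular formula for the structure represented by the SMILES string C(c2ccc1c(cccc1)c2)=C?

C12H10

Heavy atoms from the SMILES: 12 C.
Implicit hydrogens by atom environment:
  7 × C (aromatic): 1 H each → 7
  3 × C (aromatic): no H
  1 × C: 2 H
  1 × C: 1 H
  Total hydrogens = 10.
Molecular formula: C12H10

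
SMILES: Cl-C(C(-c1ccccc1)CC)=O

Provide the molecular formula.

C10H11ClO

Heavy atoms from the SMILES: 10 C, 1 Cl, 1 O.
Implicit hydrogens by atom environment:
  5 × C (aromatic): 1 H each → 5
  1 × C: 3 H
  1 × C: 2 H
  1 × C: 1 H
  1 × C (aromatic): no H
  1 × C: no H
  1 × Cl: no H
  1 × O: no H
  Total hydrogens = 11.
Molecular formula: C10H11ClO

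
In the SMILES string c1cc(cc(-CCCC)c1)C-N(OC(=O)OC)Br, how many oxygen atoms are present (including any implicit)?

3

The symbol for oxygen appears 3 times in the SMILES.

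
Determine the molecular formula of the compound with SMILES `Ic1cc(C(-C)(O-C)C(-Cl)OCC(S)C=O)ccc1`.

Heavy atoms from the SMILES: 13 C, 1 Cl, 1 I, 3 O, 1 S.
Implicit hydrogens by atom environment:
  4 × C (aromatic): 1 H each → 4
  3 × C: 1 H each → 3
  3 × O: no H
  2 × C: 3 H each → 6
  2 × C (aromatic): no H
  1 × C: 2 H
  1 × C: no H
  1 × Cl: no H
  1 × I: no H
  1 × S: 1 H
  Total hydrogens = 16.
Molecular formula: C13H16ClIO3S

C13H16ClIO3S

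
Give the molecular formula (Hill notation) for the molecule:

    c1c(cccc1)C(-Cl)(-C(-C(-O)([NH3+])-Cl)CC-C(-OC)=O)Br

C13H17BrCl2NO3+

Heavy atoms from the SMILES: 1 Br, 13 C, 2 Cl, 1 N, 3 O.
Implicit hydrogens by atom environment:
  5 × C (aromatic): 1 H each → 5
  3 × C: no H
  2 × C: 2 H each → 4
  2 × Cl: no H
  2 × O: no H
  1 × Br: no H
  1 × C: 3 H
  1 × C: 1 H
  1 × C (aromatic): no H
  1 × N (charge +1): 3 H
  1 × O: 1 H
  Total hydrogens = 17.
Net charge +1.
Molecular formula: C13H17BrCl2NO3+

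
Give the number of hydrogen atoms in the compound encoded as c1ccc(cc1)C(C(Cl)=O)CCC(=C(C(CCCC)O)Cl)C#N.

21

Hydrogens are implicit in SMILES; fill each atom to its normal valence:
  5 × C: 2 H each → 10
  5 × C (aromatic): 1 H each → 5
  4 × C: no H
  2 × C: 1 H each → 2
  2 × Cl: no H
  1 × C: 3 H
  1 × C (aromatic): no H
  1 × N: no H
  1 × O: 1 H
  1 × O: no H
  Total hydrogens = 21.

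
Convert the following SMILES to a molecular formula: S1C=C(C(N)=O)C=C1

C5H5NOS

Heavy atoms from the SMILES: 5 C, 1 N, 1 O, 1 S.
Implicit hydrogens by atom environment:
  3 × C (aromatic): 1 H each → 3
  1 × C (aromatic): no H
  1 × C: no H
  1 × N: 2 H
  1 × O: no H
  1 × S (aromatic): no H
  Total hydrogens = 5.
Molecular formula: C5H5NOS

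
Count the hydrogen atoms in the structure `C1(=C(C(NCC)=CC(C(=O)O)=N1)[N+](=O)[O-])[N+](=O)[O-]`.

Hydrogens are implicit in SMILES; fill each atom to its normal valence:
  4 × C (aromatic): no H
  3 × O: no H
  2 × N (charge +1): no H
  2 × O (charge -1): no H
  1 × C: 3 H
  1 × C: 2 H
  1 × C (aromatic): 1 H
  1 × C: no H
  1 × N: 1 H
  1 × N (aromatic): no H
  1 × O: 1 H
  Total hydrogens = 8.

8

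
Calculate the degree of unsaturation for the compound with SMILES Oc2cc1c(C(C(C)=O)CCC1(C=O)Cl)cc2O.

Molecular formula from the SMILES: C13H13ClO4.
DoU = (2C + 2 + N − H − X)/2 = (2·13 + 2 + 0 − 13 − 1)/2 = 14/2 = 7.
(Structurally: 2 ring(s) + 5 π bond(s) = 7.)

7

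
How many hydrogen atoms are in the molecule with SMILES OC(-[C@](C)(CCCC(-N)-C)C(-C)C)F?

24

Hydrogens are implicit in SMILES; fill each atom to its normal valence:
  4 × C: 3 H each → 12
  3 × C: 2 H each → 6
  3 × C: 1 H each → 3
  1 × C: no H
  1 × F: no H
  1 × N: 2 H
  1 × O: 1 H
  Total hydrogens = 24.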